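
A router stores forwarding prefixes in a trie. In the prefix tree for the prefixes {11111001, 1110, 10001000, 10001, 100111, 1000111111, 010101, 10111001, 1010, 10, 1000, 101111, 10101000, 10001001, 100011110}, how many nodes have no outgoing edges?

Leaves are exactly the stored words that no other stored word extends.
Those words: "010101", "10001000", "10001001", "100011110", "1000111111", "100111", "10101000", "10111001", "101111", "1110", "11111001"
Leaf count: 11

11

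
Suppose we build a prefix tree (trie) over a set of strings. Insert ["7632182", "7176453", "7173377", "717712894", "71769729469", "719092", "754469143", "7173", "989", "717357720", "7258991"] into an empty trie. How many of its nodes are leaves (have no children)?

10

Leaves are exactly the stored words that no other stored word extends.
Those words: "7173377", "717357720", "7176453", "71769729469", "717712894", "719092", "7258991", "754469143", "7632182", "989"
Leaf count: 10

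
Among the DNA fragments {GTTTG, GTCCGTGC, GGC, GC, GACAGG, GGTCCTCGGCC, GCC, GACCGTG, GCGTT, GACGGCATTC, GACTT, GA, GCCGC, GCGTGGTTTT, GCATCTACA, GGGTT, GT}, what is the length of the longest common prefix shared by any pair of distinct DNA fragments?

4

Look for the deepest trie node that still has at least two words in its subtree.
"GCGTGGTTTT" and "GCGTT" agree on "GCGT" (4 characters) before diverging; nothing deeper is shared.
Longest shared-prefix length: 4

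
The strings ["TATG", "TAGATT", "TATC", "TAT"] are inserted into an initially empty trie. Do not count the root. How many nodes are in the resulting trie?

9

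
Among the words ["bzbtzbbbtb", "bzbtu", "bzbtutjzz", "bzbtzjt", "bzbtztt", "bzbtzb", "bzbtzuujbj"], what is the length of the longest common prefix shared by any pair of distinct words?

The deepest shared node is where two words last agree before diverging.
"bzbtzb" and "bzbtzbbbtb" agree on "bzbtzb" (6 characters) before diverging; nothing deeper is shared.
Longest shared-prefix length: 6

6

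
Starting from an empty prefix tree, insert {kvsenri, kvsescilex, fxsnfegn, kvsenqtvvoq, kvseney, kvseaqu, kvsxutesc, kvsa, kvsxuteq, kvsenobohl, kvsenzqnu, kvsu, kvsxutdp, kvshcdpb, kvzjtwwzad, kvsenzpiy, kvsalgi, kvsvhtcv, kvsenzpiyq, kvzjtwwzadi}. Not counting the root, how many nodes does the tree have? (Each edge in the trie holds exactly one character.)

78

For each word, the new-node count is its length minus the longest prefix already in the trie:
  "kvsenri" → 7 new (k, v, s, e, n, r, i)
  "kvsescilex" → prefix "kvse" already present; 6 new (s, c, i, l, e, x)
  "fxsnfegn" → 8 new (f, x, s, n, f, e, g, n)
  "kvsenqtvvoq" → prefix "kvsen" already present; 6 new (q, t, v, v, o, q)
  "kvseney" → prefix "kvsen" already present; 2 new (e, y)
  "kvseaqu" → prefix "kvse" already present; 3 new (a, q, u)
  "kvsxutesc" → prefix "kvs" already present; 6 new (x, u, t, e, s, c)
  "kvsa" → prefix "kvs" already present; 1 new (a)
  "kvsxuteq" → prefix "kvsxute" already present; 1 new (q)
  "kvsenobohl" → prefix "kvsen" already present; 5 new (o, b, o, h, l)
  "kvsenzqnu" → prefix "kvsen" already present; 4 new (z, q, n, u)
  "kvsu" → prefix "kvs" already present; 1 new (u)
  "kvsxutdp" → prefix "kvsxut" already present; 2 new (d, p)
  "kvshcdpb" → prefix "kvs" already present; 5 new (h, c, d, p, b)
  "kvzjtwwzad" → prefix "kv" already present; 8 new (z, j, t, w, w, z, a, d)
  "kvsenzpiy" → prefix "kvsenz" already present; 3 new (p, i, y)
  "kvsalgi" → prefix "kvsa" already present; 3 new (l, g, i)
  "kvsvhtcv" → prefix "kvs" already present; 5 new (v, h, t, c, v)
  "kvsenzpiyq" → prefix "kvsenzpiy" already present; 1 new (q)
  "kvzjtwwzadi" → prefix "kvzjtwwzad" already present; 1 new (i)
Total nodes = 7 + 6 + 8 + 6 + 2 + 3 + 6 + 1 + 1 + 5 + 4 + 1 + 2 + 5 + 8 + 3 + 3 + 5 + 1 + 1 = 78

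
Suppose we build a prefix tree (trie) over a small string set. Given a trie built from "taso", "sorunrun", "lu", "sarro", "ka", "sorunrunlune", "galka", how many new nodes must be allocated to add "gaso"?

2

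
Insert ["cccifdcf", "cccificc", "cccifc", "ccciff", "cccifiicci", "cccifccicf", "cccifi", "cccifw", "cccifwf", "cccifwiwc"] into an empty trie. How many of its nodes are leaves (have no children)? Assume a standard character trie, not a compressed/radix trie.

7

Leaves are exactly the stored words that no other stored word extends.
Those words: "cccifccicf", "cccifdcf", "ccciff", "cccificc", "cccifiicci", "cccifwf", "cccifwiwc"
Leaf count: 7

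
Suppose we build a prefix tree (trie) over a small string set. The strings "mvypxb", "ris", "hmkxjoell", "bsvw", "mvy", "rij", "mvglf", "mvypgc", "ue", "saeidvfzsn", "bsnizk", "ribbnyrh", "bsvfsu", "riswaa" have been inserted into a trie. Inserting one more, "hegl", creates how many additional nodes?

3

Walking "hegl" from the root, the first 1 characters ("h") follow existing edges; "e" is the first miss.
New nodes needed: |"hegl"| − 1 = 4 − 1 = 3.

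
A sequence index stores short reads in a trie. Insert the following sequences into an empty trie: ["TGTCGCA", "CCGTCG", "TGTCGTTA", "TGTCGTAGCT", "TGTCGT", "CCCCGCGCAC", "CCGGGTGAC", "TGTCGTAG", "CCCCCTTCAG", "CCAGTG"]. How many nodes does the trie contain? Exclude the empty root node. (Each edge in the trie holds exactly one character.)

Trace insertions, counting only characters that open a new branch:
  "TGTCGCA" → 7 new (T, G, T, C, G, C, A)
  "CCGTCG" → 6 new (C, C, G, T, C, G)
  "TGTCGTTA" → prefix "TGTCG" already present; 3 new (T, T, A)
  "TGTCGTAGCT" → prefix "TGTCGT" already present; 4 new (A, G, C, T)
  "TGTCGT" → prefix "TGTCGT" already present; 0 new (none)
  "CCCCGCGCAC" → prefix "CC" already present; 8 new (C, C, G, C, G, C, A, C)
  "CCGGGTGAC" → prefix "CCG" already present; 6 new (G, G, T, G, A, C)
  "TGTCGTAG" → prefix "TGTCGTAG" already present; 0 new (none)
  "CCCCCTTCAG" → prefix "CCCC" already present; 6 new (C, T, T, C, A, G)
  "CCAGTG" → prefix "CC" already present; 4 new (A, G, T, G)
Total nodes = 7 + 6 + 3 + 4 + 0 + 8 + 6 + 0 + 6 + 4 = 44

44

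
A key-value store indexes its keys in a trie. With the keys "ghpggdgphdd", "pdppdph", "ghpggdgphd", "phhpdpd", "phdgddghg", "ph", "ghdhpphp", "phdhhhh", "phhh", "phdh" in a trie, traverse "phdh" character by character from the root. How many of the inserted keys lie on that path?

2

Traverse "phdh" character by character; count nodes along the way that are marked as word ends.
Prefixes of the query that are stored words: "ph", "phdh"
Count: 2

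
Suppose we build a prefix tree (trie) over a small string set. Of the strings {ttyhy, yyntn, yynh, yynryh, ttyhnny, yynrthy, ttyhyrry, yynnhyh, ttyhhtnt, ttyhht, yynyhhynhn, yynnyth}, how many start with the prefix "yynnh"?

1

Traverse to the node for "yynnh", then collect every word in that subtree.
Matches: "yynnhyh"
Count: 1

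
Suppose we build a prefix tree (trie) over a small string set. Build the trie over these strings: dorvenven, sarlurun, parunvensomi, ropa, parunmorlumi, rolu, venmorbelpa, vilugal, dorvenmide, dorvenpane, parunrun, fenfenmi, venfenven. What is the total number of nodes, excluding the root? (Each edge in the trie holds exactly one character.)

Trace insertions, counting only characters that open a new branch:
  "dorvenven" → 9 new (d, o, r, v, e, n, v, e, n)
  "sarlurun" → 8 new (s, a, r, l, u, r, u, n)
  "parunvensomi" → 12 new (p, a, r, u, n, v, e, n, s, o, m, i)
  "ropa" → 4 new (r, o, p, a)
  "parunmorlumi" → prefix "parun" already present; 7 new (m, o, r, l, u, m, i)
  "rolu" → prefix "ro" already present; 2 new (l, u)
  "venmorbelpa" → 11 new (v, e, n, m, o, r, b, e, l, p, a)
  "vilugal" → prefix "v" already present; 6 new (i, l, u, g, a, l)
  "dorvenmide" → prefix "dorven" already present; 4 new (m, i, d, e)
  "dorvenpane" → prefix "dorven" already present; 4 new (p, a, n, e)
  "parunrun" → prefix "parun" already present; 3 new (r, u, n)
  "fenfenmi" → 8 new (f, e, n, f, e, n, m, i)
  "venfenven" → prefix "ven" already present; 6 new (f, e, n, v, e, n)
Total nodes = 9 + 8 + 12 + 4 + 7 + 2 + 11 + 6 + 4 + 4 + 3 + 8 + 6 = 84

84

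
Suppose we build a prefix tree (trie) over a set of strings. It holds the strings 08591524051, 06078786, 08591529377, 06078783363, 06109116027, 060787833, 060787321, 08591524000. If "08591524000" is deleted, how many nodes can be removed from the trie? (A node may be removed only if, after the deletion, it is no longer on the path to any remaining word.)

2

Walk "08591524000" from the leaf back toward the root, removing each node that no remaining word uses.
The suffix "00" (2 nodes) is used only by "08591524000"; the node for "085915240" still has the child "5", so pruning stops there.
Nodes removed: 2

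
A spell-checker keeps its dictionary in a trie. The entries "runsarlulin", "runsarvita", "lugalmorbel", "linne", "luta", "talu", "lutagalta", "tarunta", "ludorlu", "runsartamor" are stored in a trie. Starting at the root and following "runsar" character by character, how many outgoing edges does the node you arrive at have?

Walk "runsar" from the root, arriving at one node.
Characters that immediately follow "runsar" among the stored strings: {l, t, v}.
That node has 3 child edges.

3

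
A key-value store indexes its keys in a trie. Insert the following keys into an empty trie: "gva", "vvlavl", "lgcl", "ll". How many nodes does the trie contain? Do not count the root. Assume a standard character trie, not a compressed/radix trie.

14

Trace insertions, counting only characters that open a new branch:
  "gva" → 3 new (g, v, a)
  "vvlavl" → 6 new (v, v, l, a, v, l)
  "lgcl" → 4 new (l, g, c, l)
  "ll" → prefix "l" already present; 1 new (l)
Total nodes = 3 + 6 + 4 + 1 = 14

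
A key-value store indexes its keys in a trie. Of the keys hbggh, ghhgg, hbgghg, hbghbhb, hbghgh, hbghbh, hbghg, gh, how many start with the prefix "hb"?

6

Traverse to the node for "hb", then collect every word in that subtree.
Words under "hb": hbggh, hbgghg, hbghbh, hbghbhb, hbghg, hbghgh
Count: 6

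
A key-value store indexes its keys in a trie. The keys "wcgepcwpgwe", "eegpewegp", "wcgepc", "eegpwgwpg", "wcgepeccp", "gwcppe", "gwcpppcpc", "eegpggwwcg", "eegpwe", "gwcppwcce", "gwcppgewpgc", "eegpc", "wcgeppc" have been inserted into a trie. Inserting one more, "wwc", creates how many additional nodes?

Walking "wwc" from the root, the first 1 characters ("w") follow existing edges; "w" is the first miss.
New nodes needed: |"wwc"| − 1 = 3 − 1 = 2.

2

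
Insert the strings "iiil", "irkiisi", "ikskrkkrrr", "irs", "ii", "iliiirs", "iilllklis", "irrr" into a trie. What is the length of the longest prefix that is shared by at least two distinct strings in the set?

2

The deepest shared node is where two words last agree before diverging.
"ii" and "iiil" agree on "ii" (2 characters) before diverging; nothing deeper is shared.
Longest shared-prefix length: 2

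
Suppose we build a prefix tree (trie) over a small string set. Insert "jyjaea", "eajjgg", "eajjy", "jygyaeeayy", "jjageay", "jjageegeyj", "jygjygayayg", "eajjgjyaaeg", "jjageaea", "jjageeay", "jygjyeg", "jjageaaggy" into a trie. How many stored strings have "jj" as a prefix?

5

Walk to "jj"; the words in its subtree are exactly those with that prefix.
Words under "jj": jjageaaggy, jjageaea, jjageay, jjageeay, jjageegeyj
Count: 5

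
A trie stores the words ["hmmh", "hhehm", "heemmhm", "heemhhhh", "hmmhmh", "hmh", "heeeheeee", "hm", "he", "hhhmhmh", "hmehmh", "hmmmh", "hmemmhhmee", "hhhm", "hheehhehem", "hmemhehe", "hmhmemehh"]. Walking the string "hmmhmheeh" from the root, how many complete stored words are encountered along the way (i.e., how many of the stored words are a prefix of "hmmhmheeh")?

Check each prefix of "hmmhmheeh" against the stored set — each match is an end-marker on the path.
Prefixes of the query that are stored words: "hm", "hmmh", "hmmhmh"
Count: 3

3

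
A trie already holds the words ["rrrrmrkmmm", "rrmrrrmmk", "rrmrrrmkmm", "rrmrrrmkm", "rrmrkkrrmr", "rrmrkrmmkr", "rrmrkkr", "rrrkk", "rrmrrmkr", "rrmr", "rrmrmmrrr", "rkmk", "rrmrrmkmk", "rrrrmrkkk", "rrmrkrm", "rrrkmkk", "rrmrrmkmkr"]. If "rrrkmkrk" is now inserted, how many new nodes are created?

"rrrkmk" is already a path in the trie; the remaining "rk" must be added.
Each of the 2 remaining characters creates one node.

2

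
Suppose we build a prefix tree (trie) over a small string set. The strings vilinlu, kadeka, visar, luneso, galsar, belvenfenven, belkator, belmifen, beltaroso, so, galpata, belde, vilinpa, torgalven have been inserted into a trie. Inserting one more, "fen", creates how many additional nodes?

Nothing in the trie begins with "f"; the whole of "fen" is new.
3 − 0 = 3 new nodes.

3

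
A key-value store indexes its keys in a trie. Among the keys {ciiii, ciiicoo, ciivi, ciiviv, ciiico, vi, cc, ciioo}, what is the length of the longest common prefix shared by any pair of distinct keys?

Look for the deepest trie node that still has at least two words in its subtree.
e.g. "ciiico" and "ciiicoo" share the prefix "ciiico" of length 6; no pair shares a longer one.
Longest shared-prefix length: 6

6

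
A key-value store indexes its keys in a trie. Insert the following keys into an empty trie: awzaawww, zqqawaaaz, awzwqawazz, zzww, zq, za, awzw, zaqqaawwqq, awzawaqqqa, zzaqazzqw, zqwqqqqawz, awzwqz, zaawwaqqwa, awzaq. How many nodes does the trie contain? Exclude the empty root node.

Insert word by word; a character creates a node only if that edge doesn't already exist:
  "awzaawww" → 8 new (a, w, z, a, a, w, w, w)
  "zqqawaaaz" → 9 new (z, q, q, a, w, a, a, a, z)
  "awzwqawazz" → prefix "awz" already present; 7 new (w, q, a, w, a, z, z)
  "zzww" → prefix "z" already present; 3 new (z, w, w)
  "zq" → prefix "zq" already present; 0 new (none)
  "za" → prefix "z" already present; 1 new (a)
  "awzw" → prefix "awzw" already present; 0 new (none)
  "zaqqaawwqq" → prefix "za" already present; 8 new (q, q, a, a, w, w, q, q)
  "awzawaqqqa" → prefix "awza" already present; 6 new (w, a, q, q, q, a)
  "zzaqazzqw" → prefix "zz" already present; 7 new (a, q, a, z, z, q, w)
  "zqwqqqqawz" → prefix "zq" already present; 8 new (w, q, q, q, q, a, w, z)
  "awzwqz" → prefix "awzwq" already present; 1 new (z)
  "zaawwaqqwa" → prefix "za" already present; 8 new (a, w, w, a, q, q, w, a)
  "awzaq" → prefix "awza" already present; 1 new (q)
Total nodes = 8 + 9 + 7 + 3 + 0 + 1 + 0 + 8 + 6 + 7 + 8 + 1 + 8 + 1 = 67

67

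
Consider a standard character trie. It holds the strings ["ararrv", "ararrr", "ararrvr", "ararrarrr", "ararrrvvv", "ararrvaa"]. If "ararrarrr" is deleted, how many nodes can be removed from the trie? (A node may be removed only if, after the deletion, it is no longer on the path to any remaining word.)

After clearing the end-marker at "ararrarrr", prune upward until reaching a node still needed by another word.
The suffix "arrr" (4 nodes) is used only by "ararrarrr"; the node for "ararr" still has the child "v", so pruning stops there.
Nodes removed: 4

4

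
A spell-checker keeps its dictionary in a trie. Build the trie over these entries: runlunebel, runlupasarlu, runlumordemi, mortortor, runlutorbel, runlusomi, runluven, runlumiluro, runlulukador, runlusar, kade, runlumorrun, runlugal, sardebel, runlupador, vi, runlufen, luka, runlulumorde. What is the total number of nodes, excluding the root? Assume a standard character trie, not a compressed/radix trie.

95

Count nodes per top-level branch (shared prefixes stored once):
  'k'-branch (kade): 4 nodes
  'l'-branch (luka): 4 nodes
  'm'-branch (mortortor): 9 nodes
  'r'-branch (runlufen, runlugal, runlulukador, runlulumorde, runlumiluro, runlumordemi, runlumorrun, runlunebel, runlupador, runlupasarlu, runlusar, runlusomi, runlutorbel, runluven): 68 nodes
  's'-branch (sardebel): 8 nodes
  'v'-branch (vi): 2 nodes
Sum: 95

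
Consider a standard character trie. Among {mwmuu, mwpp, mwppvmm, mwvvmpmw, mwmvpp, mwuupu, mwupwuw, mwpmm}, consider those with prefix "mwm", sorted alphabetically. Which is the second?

mwmvpp

DFS of the "mwm" subtree visits, in order: "mwmuu", "mwmvpp"
The 2nd is mwmvpp.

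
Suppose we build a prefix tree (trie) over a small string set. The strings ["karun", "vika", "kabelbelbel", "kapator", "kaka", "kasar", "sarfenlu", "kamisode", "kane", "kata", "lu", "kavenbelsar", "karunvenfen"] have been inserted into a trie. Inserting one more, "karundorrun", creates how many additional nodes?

6

The longest prefix of "karundorrun" already in the trie is "karun" (length 5).
So 11 − 5 = 6 new nodes.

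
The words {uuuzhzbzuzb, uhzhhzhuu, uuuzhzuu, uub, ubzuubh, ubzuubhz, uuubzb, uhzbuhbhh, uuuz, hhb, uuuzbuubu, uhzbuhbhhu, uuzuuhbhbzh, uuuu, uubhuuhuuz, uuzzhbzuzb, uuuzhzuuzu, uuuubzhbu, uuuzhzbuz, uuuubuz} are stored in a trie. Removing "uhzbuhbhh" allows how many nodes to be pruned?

A node on "uhzbuhbhh"'s path can go only if nothing else ends at it or branches off below it.
Every node on "uhzbuhbhh" is still needed (e.g. by "uhzbuhbhhu"), so nothing is freed.
Nodes removed: 0

0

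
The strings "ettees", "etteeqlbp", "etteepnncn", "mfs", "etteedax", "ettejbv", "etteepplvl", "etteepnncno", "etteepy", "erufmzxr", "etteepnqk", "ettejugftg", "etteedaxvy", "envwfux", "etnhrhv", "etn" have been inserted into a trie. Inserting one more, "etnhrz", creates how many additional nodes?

1

"etnhr" is already a path in the trie; the remaining "z" must be added.
New nodes needed: |"etnhrz"| − 5 = 6 − 5 = 1.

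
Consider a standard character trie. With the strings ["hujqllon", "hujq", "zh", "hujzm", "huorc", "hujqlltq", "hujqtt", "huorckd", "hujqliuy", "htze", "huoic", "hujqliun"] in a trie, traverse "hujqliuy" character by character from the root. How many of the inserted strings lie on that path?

2

Check each prefix of "hujqliuy" against the stored set — each match is an end-marker on the path.
Prefixes of the query that are stored words: "hujq", "hujqliuy"
Count: 2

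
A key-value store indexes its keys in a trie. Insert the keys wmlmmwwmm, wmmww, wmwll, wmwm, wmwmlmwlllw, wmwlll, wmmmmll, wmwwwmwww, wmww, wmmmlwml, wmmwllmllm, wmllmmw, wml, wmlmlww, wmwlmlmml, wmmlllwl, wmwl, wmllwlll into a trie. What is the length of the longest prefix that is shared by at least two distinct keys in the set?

The deepest shared node is where two words last agree before diverging.
e.g. "wmwll" and "wmwlll" share the prefix "wmwll" of length 5; no pair shares a longer one.
Longest shared-prefix length: 5

5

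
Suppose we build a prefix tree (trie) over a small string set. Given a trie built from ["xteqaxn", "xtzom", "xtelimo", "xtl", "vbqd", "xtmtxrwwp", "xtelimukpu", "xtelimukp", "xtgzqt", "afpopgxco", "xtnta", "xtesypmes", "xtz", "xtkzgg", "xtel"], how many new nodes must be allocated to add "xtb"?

"xt" is already a path in the trie; the remaining "b" must be added.
New nodes needed: |"xtb"| − 2 = 3 − 2 = 1.

1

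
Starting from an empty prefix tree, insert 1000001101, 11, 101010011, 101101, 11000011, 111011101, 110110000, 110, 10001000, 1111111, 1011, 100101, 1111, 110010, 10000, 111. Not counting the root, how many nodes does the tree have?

Count nodes per top-level branch (shared prefixes stored once):
  '1'-branch (10000, 1000001101, 10001000, 100101, 101010011, 1011, 101101, 11, 110, 11000011, 110010, 110110000, 111, 111011101, 1111, 1111111): 53 nodes
Sum: 53

53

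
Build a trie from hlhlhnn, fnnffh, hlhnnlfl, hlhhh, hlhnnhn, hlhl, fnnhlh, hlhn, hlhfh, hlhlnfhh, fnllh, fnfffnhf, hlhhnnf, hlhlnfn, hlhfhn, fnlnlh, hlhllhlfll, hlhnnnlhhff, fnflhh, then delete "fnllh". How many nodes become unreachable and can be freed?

2

After clearing the end-marker at "fnllh", prune upward until reaching a node still needed by another word.
The suffix "lh" (2 nodes) is used only by "fnllh"; the node for "fnl" still has the child "n", so pruning stops there.
Nodes removed: 2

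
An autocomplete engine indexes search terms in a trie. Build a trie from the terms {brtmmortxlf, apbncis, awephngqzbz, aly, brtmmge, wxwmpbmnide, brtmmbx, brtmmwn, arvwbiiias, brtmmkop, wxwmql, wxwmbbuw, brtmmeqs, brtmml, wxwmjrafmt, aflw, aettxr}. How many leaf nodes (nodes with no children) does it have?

Leaves are exactly the stored words that no other stored word extends.
Those words: "aettxr", "aflw", "aly", "apbncis", "arvwbiiias", "awephngqzbz", "brtmmbx", "brtmmeqs", "brtmmge", "brtmmkop", "brtmml", "brtmmortxlf", "brtmmwn", "wxwmbbuw", "wxwmjrafmt", "wxwmpbmnide", "wxwmql"
Leaf count: 17

17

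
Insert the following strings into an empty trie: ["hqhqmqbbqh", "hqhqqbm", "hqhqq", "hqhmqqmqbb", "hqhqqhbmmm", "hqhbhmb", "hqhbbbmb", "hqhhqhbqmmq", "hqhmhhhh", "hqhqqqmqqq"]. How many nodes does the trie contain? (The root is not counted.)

Trace insertions, counting only characters that open a new branch:
  "hqhqmqbbqh" → 10 new (h, q, h, q, m, q, b, b, q, h)
  "hqhqqbm" → prefix "hqhq" already present; 3 new (q, b, m)
  "hqhqq" → prefix "hqhqq" already present; 0 new (none)
  "hqhmqqmqbb" → prefix "hqh" already present; 7 new (m, q, q, m, q, b, b)
  "hqhqqhbmmm" → prefix "hqhqq" already present; 5 new (h, b, m, m, m)
  "hqhbhmb" → prefix "hqh" already present; 4 new (b, h, m, b)
  "hqhbbbmb" → prefix "hqhb" already present; 4 new (b, b, m, b)
  "hqhhqhbqmmq" → prefix "hqh" already present; 8 new (h, q, h, b, q, m, m, q)
  "hqhmhhhh" → prefix "hqhm" already present; 4 new (h, h, h, h)
  "hqhqqqmqqq" → prefix "hqhqq" already present; 5 new (q, m, q, q, q)
Total nodes = 10 + 3 + 0 + 7 + 5 + 4 + 4 + 8 + 4 + 5 = 50

50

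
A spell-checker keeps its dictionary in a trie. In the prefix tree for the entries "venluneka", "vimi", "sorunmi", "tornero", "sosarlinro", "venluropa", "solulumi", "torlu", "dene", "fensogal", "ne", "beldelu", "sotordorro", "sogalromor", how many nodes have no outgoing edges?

A leaf is a node with no children — equivalently, the end of a word that is not a proper prefix of any other stored word.
Those words: "beldelu", "dene", "fensogal", "ne", "sogalromor", "solulumi", "sorunmi", "sosarlinro", "sotordorro", "torlu", "tornero", "venluneka", "venluropa", "vimi"
Leaf count: 14

14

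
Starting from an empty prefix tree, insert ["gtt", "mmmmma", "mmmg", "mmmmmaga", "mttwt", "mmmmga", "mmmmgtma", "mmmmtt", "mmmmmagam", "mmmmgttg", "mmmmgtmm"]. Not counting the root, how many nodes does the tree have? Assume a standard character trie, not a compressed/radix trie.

27

Insert word by word; a character creates a node only if that edge doesn't already exist:
  "gtt" → 3 new (g, t, t)
  "mmmmma" → 6 new (m, m, m, m, m, a)
  "mmmg" → prefix "mmm" already present; 1 new (g)
  "mmmmmaga" → prefix "mmmmma" already present; 2 new (g, a)
  "mttwt" → prefix "m" already present; 4 new (t, t, w, t)
  "mmmmga" → prefix "mmmm" already present; 2 new (g, a)
  "mmmmgtma" → prefix "mmmmg" already present; 3 new (t, m, a)
  "mmmmtt" → prefix "mmmm" already present; 2 new (t, t)
  "mmmmmagam" → prefix "mmmmmaga" already present; 1 new (m)
  "mmmmgttg" → prefix "mmmmgt" already present; 2 new (t, g)
  "mmmmgtmm" → prefix "mmmmgtm" already present; 1 new (m)
Total nodes = 3 + 6 + 1 + 2 + 4 + 2 + 3 + 2 + 1 + 2 + 1 = 27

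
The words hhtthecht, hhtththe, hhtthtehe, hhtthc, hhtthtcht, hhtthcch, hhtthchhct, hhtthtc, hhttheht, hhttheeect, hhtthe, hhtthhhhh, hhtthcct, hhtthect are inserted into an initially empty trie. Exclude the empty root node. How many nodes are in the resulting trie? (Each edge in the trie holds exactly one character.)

37

For each word, the new-node count is its length minus the longest prefix already in the trie:
  "hhtthecht" → 9 new (h, h, t, t, h, e, c, h, t)
  "hhtththe" → prefix "hhtth" already present; 3 new (t, h, e)
  "hhtthtehe" → prefix "hhttht" already present; 3 new (e, h, e)
  "hhtthc" → prefix "hhtth" already present; 1 new (c)
  "hhtthtcht" → prefix "hhttht" already present; 3 new (c, h, t)
  "hhtthcch" → prefix "hhtthc" already present; 2 new (c, h)
  "hhtthchhct" → prefix "hhtthc" already present; 4 new (h, h, c, t)
  "hhtthtc" → prefix "hhtthtc" already present; 0 new (none)
  "hhttheht" → prefix "hhtthe" already present; 2 new (h, t)
  "hhttheeect" → prefix "hhtthe" already present; 4 new (e, e, c, t)
  "hhtthe" → prefix "hhtthe" already present; 0 new (none)
  "hhtthhhhh" → prefix "hhtth" already present; 4 new (h, h, h, h)
  "hhtthcct" → prefix "hhtthcc" already present; 1 new (t)
  "hhtthect" → prefix "hhtthec" already present; 1 new (t)
Total nodes = 9 + 3 + 3 + 1 + 3 + 2 + 4 + 0 + 2 + 4 + 0 + 4 + 1 + 1 = 37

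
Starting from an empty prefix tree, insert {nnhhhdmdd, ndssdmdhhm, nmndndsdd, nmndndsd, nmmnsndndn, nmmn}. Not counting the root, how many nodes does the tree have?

Trie structure (* marks end of a word):
(root)
└─ n
   ├─ d
   │  └─ s
   │     └─ s
   │        └─ d
   │           └─ m
   │              └─ d
   │                 └─ h
   │                    └─ h
   │                       └─ m *
   ├─ m
   │  ├─ m
   │  │  └─ n *
   │  │     └─ s
   │  │        └─ n
   │  │           └─ d
   │  │              └─ n
   │  │                 └─ d
   │  │                    └─ n *
   │  └─ n
   │     └─ d
   │        └─ n
   │           └─ d
   │              └─ s
   │                 └─ d *
   │                    └─ d *
   └─ n
      └─ h
         └─ h
            └─ h
               └─ d
                  └─ m
                     └─ d
                        └─ d *
Counting every labelled node above: 34.

34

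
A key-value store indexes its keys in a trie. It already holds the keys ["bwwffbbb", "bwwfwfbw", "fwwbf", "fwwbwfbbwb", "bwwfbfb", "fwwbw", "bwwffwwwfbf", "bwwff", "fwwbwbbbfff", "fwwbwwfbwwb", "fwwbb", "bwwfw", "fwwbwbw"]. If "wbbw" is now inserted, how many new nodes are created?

4

No existing word starts with "w", so every character of "wbbw" needs a new node.
4 − 0 = 4 new nodes.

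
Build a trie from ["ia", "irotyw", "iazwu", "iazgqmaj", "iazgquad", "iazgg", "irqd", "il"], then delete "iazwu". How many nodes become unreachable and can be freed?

2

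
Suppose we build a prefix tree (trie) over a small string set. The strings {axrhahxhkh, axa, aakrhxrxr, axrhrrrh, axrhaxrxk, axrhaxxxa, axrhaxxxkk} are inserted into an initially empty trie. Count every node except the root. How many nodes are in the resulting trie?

32

Count nodes per top-level branch (shared prefixes stored once):
  'a'-branch (aakrhxrxr, axa, axrhahxhkh, axrhaxrxk, axrhaxxxa, axrhaxxxkk, axrhrrrh): 32 nodes
Sum: 32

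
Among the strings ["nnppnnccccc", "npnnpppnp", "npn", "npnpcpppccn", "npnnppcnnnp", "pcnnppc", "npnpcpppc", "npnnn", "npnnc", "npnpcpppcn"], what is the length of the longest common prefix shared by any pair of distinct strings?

Look for the deepest trie node that still has at least two words in its subtree.
"npnpcpppc" and "npnpcpppccn" agree on "npnpcpppc" (9 characters) before diverging; nothing deeper is shared.
Longest shared-prefix length: 9

9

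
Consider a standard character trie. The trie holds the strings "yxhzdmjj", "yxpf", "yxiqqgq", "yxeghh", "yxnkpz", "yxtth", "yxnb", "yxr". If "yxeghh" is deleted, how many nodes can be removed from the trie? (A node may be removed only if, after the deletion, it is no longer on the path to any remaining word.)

4

A node on "yxeghh"'s path can go only if nothing else ends at it or branches off below it.
The suffix "eghh" (4 nodes) is used only by "yxeghh"; the node for "yx" still has the child "h", so pruning stops there.
Nodes removed: 4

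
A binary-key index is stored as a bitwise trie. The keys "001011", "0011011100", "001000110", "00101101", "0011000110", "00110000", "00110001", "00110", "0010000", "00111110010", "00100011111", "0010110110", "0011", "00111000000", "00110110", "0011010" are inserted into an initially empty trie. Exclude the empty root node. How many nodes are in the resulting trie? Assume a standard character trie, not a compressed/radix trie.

47

Trace insertions, counting only characters that open a new branch:
  "001011" → 6 new (0, 0, 1, 0, 1, 1)
  "0011011100" → prefix "001" already present; 7 new (1, 0, 1, 1, 1, 0, 0)
  "001000110" → prefix "0010" already present; 5 new (0, 0, 1, 1, 0)
  "00101101" → prefix "001011" already present; 2 new (0, 1)
  "0011000110" → prefix "00110" already present; 5 new (0, 0, 1, 1, 0)
  "00110000" → prefix "0011000" already present; 1 new (0)
  "00110001" → prefix "00110001" already present; 0 new (none)
  "00110" → prefix "00110" already present; 0 new (none)
  "0010000" → prefix "001000" already present; 1 new (0)
  "00111110010" → prefix "0011" already present; 7 new (1, 1, 1, 0, 0, 1, 0)
  "00100011111" → prefix "00100011" already present; 3 new (1, 1, 1)
  "0010110110" → prefix "00101101" already present; 2 new (1, 0)
  "0011" → prefix "0011" already present; 0 new (none)
  "00111000000" → prefix "00111" already present; 6 new (0, 0, 0, 0, 0, 0)
  "00110110" → prefix "0011011" already present; 1 new (0)
  "0011010" → prefix "001101" already present; 1 new (0)
Total nodes = 6 + 7 + 5 + 2 + 5 + 1 + 0 + 0 + 1 + 7 + 3 + 2 + 0 + 6 + 1 + 1 = 47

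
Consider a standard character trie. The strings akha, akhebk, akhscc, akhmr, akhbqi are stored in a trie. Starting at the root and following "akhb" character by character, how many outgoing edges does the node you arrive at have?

The children of the "akhb" node are the distinct next characters among strings starting with "akhb".
Characters that immediately follow "akhb" among the stored strings: {q}.
That node has 1 child edge.

1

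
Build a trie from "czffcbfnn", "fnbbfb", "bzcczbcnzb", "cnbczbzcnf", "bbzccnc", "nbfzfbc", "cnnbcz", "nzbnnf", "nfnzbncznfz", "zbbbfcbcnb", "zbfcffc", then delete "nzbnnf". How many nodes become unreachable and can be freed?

Walk "nzbnnf" from the leaf back toward the root, removing each node that no remaining word uses.
The suffix "zbnnf" (5 nodes) is used only by "nzbnnf"; the node for "n" still has the child "b", so pruning stops there.
Nodes removed: 5

5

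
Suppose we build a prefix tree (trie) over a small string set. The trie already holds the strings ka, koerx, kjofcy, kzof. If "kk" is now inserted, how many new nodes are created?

Walking "kk" from the root, the first 1 characters ("k") follow existing edges; "k" is the first miss.
Each of the 1 remaining characters creates one node.

1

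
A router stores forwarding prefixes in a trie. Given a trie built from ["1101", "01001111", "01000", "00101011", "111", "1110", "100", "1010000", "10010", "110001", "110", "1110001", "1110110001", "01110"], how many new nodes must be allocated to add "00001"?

3

Walking "00001" from the root, the first 2 characters ("00") follow existing edges; "0" is the first miss.
New nodes needed: |"00001"| − 2 = 5 − 2 = 3.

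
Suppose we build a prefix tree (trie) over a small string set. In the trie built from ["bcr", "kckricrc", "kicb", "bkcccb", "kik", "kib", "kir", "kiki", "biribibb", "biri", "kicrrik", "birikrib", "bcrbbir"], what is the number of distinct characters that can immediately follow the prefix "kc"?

1

The children of the "kc" node are the distinct next characters among strings starting with "kc".
Characters that immediately follow "kc" among the stored strings: {k}.
That node has 1 child edge.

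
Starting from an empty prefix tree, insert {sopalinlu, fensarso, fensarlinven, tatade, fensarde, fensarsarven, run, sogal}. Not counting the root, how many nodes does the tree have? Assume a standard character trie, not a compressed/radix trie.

42

Insert word by word; a character creates a node only if that edge doesn't already exist:
  "sopalinlu" → 9 new (s, o, p, a, l, i, n, l, u)
  "fensarso" → 8 new (f, e, n, s, a, r, s, o)
  "fensarlinven" → prefix "fensar" already present; 6 new (l, i, n, v, e, n)
  "tatade" → 6 new (t, a, t, a, d, e)
  "fensarde" → prefix "fensar" already present; 2 new (d, e)
  "fensarsarven" → prefix "fensars" already present; 5 new (a, r, v, e, n)
  "run" → 3 new (r, u, n)
  "sogal" → prefix "so" already present; 3 new (g, a, l)
Total nodes = 9 + 8 + 6 + 6 + 2 + 5 + 3 + 3 = 42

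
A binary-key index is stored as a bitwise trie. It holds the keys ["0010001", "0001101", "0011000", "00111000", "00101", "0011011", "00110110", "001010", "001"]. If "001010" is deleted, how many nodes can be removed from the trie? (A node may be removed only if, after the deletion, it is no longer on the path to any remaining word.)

1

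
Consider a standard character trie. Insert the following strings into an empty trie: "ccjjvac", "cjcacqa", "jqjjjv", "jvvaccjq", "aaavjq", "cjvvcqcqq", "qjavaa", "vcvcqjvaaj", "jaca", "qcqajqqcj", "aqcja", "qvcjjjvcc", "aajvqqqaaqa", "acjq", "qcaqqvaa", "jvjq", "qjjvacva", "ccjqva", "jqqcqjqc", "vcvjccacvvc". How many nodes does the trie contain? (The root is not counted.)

121

For each word, the new-node count is its length minus the longest prefix already in the trie:
  "ccjjvac" → 7 new (c, c, j, j, v, a, c)
  "cjcacqa" → prefix "c" already present; 6 new (j, c, a, c, q, a)
  "jqjjjv" → 6 new (j, q, j, j, j, v)
  "jvvaccjq" → prefix "j" already present; 7 new (v, v, a, c, c, j, q)
  "aaavjq" → 6 new (a, a, a, v, j, q)
  "cjvvcqcqq" → prefix "cj" already present; 7 new (v, v, c, q, c, q, q)
  "qjavaa" → 6 new (q, j, a, v, a, a)
  "vcvcqjvaaj" → 10 new (v, c, v, c, q, j, v, a, a, j)
  "jaca" → prefix "j" already present; 3 new (a, c, a)
  "qcqajqqcj" → prefix "q" already present; 8 new (c, q, a, j, q, q, c, j)
  "aqcja" → prefix "a" already present; 4 new (q, c, j, a)
  "qvcjjjvcc" → prefix "q" already present; 8 new (v, c, j, j, j, v, c, c)
  "aajvqqqaaqa" → prefix "aa" already present; 9 new (j, v, q, q, q, a, a, q, a)
  "acjq" → prefix "a" already present; 3 new (c, j, q)
  "qcaqqvaa" → prefix "qc" already present; 6 new (a, q, q, v, a, a)
  "jvjq" → prefix "jv" already present; 2 new (j, q)
  "qjjvacva" → prefix "qj" already present; 6 new (j, v, a, c, v, a)
  "ccjqva" → prefix "ccj" already present; 3 new (q, v, a)
  "jqqcqjqc" → prefix "jq" already present; 6 new (q, c, q, j, q, c)
  "vcvjccacvvc" → prefix "vcv" already present; 8 new (j, c, c, a, c, v, v, c)
Total nodes = 7 + 6 + 6 + 7 + 6 + 7 + 6 + 10 + 3 + 8 + 4 + 8 + 9 + 3 + 6 + 2 + 6 + 3 + 6 + 8 = 121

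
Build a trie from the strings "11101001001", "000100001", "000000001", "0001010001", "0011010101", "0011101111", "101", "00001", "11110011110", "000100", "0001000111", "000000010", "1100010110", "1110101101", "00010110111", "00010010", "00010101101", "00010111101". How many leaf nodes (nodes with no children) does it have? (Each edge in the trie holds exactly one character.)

Leaves are exactly the stored words that no other stored word extends.
Those words: "000000001", "000000010", "00001", "000100001", "0001000111", "00010010", "0001010001", "00010101101", "00010110111", "00010111101", "0011010101", "0011101111", "101", "1100010110", "11101001001", "1110101101", "11110011110"
Leaf count: 17

17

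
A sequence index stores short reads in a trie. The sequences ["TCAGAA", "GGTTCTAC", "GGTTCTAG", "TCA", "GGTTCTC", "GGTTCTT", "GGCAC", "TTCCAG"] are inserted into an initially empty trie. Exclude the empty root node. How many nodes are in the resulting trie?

Count nodes per top-level branch (shared prefixes stored once):
  'G'-branch (GGCAC, GGTTCTAC, GGTTCTAG, GGTTCTC, GGTTCTT): 14 nodes
  'T'-branch (TCA, TCAGAA, TTCCAG): 11 nodes
Sum: 25

25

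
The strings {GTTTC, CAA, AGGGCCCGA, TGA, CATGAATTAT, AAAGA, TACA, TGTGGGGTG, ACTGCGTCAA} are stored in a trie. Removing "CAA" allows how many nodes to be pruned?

1

After clearing the end-marker at "CAA", prune upward until reaching a node still needed by another word.
The suffix "A" (1 node) is used only by "CAA"; the node for "CA" still has the child "T", so pruning stops there.
Nodes removed: 1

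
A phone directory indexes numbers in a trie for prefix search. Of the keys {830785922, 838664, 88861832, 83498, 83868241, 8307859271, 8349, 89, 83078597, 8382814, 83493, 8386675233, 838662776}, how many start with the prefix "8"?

13

Walk to "8"; the words in its subtree are exactly those with that prefix.
Matches: "830785922", "8307859271", "83078597", "8349", "83493", "83498", "8382814", "838662776", "838664", "8386675233", "83868241", "88861832", "89"
Count: 13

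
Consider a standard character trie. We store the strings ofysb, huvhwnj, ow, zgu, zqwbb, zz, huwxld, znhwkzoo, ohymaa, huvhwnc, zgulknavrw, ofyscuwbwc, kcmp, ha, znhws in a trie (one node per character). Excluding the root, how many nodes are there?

57

Insert word by word; a character creates a node only if that edge doesn't already exist:
  "ofysb" → 5 new (o, f, y, s, b)
  "huvhwnj" → 7 new (h, u, v, h, w, n, j)
  "ow" → prefix "o" already present; 1 new (w)
  "zgu" → 3 new (z, g, u)
  "zqwbb" → prefix "z" already present; 4 new (q, w, b, b)
  "zz" → prefix "z" already present; 1 new (z)
  "huwxld" → prefix "hu" already present; 4 new (w, x, l, d)
  "znhwkzoo" → prefix "z" already present; 7 new (n, h, w, k, z, o, o)
  "ohymaa" → prefix "o" already present; 5 new (h, y, m, a, a)
  "huvhwnc" → prefix "huvhwn" already present; 1 new (c)
  "zgulknavrw" → prefix "zgu" already present; 7 new (l, k, n, a, v, r, w)
  "ofyscuwbwc" → prefix "ofys" already present; 6 new (c, u, w, b, w, c)
  "kcmp" → 4 new (k, c, m, p)
  "ha" → prefix "h" already present; 1 new (a)
  "znhws" → prefix "znhw" already present; 1 new (s)
Total nodes = 5 + 7 + 1 + 3 + 4 + 1 + 4 + 7 + 5 + 1 + 7 + 6 + 4 + 1 + 1 = 57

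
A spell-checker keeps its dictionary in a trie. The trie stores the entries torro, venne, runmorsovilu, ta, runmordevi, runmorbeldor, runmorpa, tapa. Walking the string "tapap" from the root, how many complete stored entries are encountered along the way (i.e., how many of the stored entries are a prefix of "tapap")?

Walk "tapap" from the root; an end-of-word marker is hit whenever a stored word is a prefix of "tapap".
Prefixes of the query that are stored words: "ta", "tapa"
Count: 2

2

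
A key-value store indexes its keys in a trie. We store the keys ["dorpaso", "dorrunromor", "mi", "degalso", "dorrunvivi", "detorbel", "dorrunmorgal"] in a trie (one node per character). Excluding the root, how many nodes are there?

Count nodes per top-level branch (shared prefixes stored once):
  'd'-branch (degalso, detorbel, dorpaso, dorrunmorgal, dorrunromor, dorrunvivi): 37 nodes
  'm'-branch (mi): 2 nodes
Sum: 39

39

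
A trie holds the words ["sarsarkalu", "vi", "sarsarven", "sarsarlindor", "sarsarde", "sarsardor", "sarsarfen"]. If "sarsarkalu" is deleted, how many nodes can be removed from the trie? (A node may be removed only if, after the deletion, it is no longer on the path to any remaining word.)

4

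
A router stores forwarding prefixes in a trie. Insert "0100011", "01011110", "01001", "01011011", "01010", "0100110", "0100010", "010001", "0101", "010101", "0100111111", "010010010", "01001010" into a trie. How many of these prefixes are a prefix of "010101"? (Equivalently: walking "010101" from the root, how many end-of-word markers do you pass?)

Walk "010101" from the root; an end-of-word marker is hit whenever a stored word is a prefix of "010101".
Prefixes of the query that are stored words: "0101", "01010", "010101"
Count: 3

3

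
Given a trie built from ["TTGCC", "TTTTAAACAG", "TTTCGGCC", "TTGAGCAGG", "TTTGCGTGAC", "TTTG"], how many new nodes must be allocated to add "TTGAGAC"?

2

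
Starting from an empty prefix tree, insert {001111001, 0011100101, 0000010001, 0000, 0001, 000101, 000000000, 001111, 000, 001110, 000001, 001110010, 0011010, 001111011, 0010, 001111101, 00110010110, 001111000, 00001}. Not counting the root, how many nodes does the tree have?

46

Insert word by word; a character creates a node only if that edge doesn't already exist:
  "001111001" → 9 new (0, 0, 1, 1, 1, 1, 0, 0, 1)
  "0011100101" → prefix "00111" already present; 5 new (0, 0, 1, 0, 1)
  "0000010001" → prefix "00" already present; 8 new (0, 0, 0, 1, 0, 0, 0, 1)
  "0000" → prefix "0000" already present; 0 new (none)
  "0001" → prefix "000" already present; 1 new (1)
  "000101" → prefix "0001" already present; 2 new (0, 1)
  "000000000" → prefix "00000" already present; 4 new (0, 0, 0, 0)
  "001111" → prefix "001111" already present; 0 new (none)
  "000" → prefix "000" already present; 0 new (none)
  "001110" → prefix "001110" already present; 0 new (none)
  "000001" → prefix "000001" already present; 0 new (none)
  "001110010" → prefix "001110010" already present; 0 new (none)
  "0011010" → prefix "0011" already present; 3 new (0, 1, 0)
  "001111011" → prefix "0011110" already present; 2 new (1, 1)
  "0010" → prefix "001" already present; 1 new (0)
  "001111101" → prefix "001111" already present; 3 new (1, 0, 1)
  "00110010110" → prefix "00110" already present; 6 new (0, 1, 0, 1, 1, 0)
  "001111000" → prefix "00111100" already present; 1 new (0)
  "00001" → prefix "0000" already present; 1 new (1)
Total nodes = 9 + 5 + 8 + 0 + 1 + 2 + 4 + 0 + 0 + 0 + 0 + 0 + 3 + 2 + 1 + 3 + 6 + 1 + 1 = 46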